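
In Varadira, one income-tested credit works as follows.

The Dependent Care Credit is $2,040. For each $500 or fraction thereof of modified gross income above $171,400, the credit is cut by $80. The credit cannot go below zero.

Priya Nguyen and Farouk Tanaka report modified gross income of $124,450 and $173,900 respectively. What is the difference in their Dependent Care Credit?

$400

Priya ($124,450): Dependent Care Credit: $124,450 is at or below the $171,400 threshold, so the full $2,040 applies.
Farouk ($173,900): Dependent Care Credit: income exceeds $171,400 by $2,500, which is 5 full-or-partial $500 increments; reduction = 5 × $80 = $400, leaving $1,640.
Difference: |$2,040 − $1,640| = $400.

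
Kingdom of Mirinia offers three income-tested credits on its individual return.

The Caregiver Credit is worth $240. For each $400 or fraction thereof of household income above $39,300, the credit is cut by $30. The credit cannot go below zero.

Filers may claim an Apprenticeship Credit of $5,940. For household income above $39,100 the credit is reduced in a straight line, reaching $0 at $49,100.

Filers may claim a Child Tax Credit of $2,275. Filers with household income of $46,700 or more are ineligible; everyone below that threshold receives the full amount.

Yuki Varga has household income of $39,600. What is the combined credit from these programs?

$8,128

Caregiver Credit: income exceeds $39,300 by $300, which is 1 full-or-partial $400 increment; reduction = 1 × $30 = $30, leaving $210.
Apprenticeship Credit: $39,600 is $500 into a $10,000 phase-out range, leaving 9,500/10,000 of the credit: $5,940 × 9,500/10,000 = $5,643.
Child Tax Credit: $39,600 is below the $46,700 cutoff, so the full $2,275 applies.
Total: $210 + $5,643 + $2,275 = $8,128.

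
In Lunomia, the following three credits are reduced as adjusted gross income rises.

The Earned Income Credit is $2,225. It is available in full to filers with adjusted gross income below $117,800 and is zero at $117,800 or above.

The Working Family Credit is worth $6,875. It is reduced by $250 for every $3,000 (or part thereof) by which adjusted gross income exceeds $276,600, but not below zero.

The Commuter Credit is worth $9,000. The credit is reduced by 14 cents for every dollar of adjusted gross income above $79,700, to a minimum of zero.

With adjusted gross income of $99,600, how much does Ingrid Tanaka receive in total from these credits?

Earned Income Credit: $99,600 is below the $117,800 cutoff, so the full $2,225 applies.
Working Family Credit: $99,600 is at or below the $276,600 threshold, so the full $6,875 applies.
Commuter Credit: 14% of the $19,900 excess over $79,700 is $2,786; credit = $9,000 − $2,786 = $6,214.
Total: $2,225 + $6,875 + $6,214 = $15,314.

$15,314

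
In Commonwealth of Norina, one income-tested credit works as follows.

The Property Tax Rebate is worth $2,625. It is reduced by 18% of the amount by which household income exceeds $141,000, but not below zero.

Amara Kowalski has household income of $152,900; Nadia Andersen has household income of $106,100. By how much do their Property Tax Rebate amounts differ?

$2,142

Amara ($152,900): Property Tax Rebate: 18% of the $11,900 excess over $141,000 is $2,142; credit = $2,625 − $2,142 = $483.
Nadia ($106,100): Property Tax Rebate: $106,100 is at or below the $141,000 threshold, so the full $2,625 applies.
Difference: |$483 − $2,625| = $2,142.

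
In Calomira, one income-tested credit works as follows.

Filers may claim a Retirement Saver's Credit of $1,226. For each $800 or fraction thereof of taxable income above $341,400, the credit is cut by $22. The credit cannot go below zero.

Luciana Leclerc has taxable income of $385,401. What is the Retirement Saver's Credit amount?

Retirement Saver's Credit: income exceeds $341,400 by $44,001 → 56 increments × $22 = $1,232 ≥ base, so the credit is $0.

$0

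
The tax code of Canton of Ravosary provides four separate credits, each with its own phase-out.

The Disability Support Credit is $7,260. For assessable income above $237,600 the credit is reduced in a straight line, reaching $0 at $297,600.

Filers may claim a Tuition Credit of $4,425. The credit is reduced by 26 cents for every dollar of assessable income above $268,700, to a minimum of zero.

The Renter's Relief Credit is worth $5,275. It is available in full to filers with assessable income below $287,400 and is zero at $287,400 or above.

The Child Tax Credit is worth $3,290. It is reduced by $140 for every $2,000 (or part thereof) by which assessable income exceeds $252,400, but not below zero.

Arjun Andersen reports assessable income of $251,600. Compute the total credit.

Disability Support Credit: $251,600 is $14,000 into a $60,000 phase-out range, leaving 46,000/60,000 of the credit: $7,260 × 46,000/60,000 = $5,566.
Tuition Credit: $251,600 is at or below the $268,700 threshold, so the full $4,425 applies.
Renter's Relief Credit: $251,600 is below the $287,400 cutoff, so the full $5,275 applies.
Child Tax Credit: $251,600 is at or below the $252,400 threshold, so the full $3,290 applies.
Total: $5,566 + $4,425 + $5,275 + $3,290 = $18,556.

$18,556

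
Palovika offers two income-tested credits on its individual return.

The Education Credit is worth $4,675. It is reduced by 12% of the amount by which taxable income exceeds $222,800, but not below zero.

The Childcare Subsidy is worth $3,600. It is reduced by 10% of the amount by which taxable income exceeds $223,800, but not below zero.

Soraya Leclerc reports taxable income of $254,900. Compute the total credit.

$1,313

Education Credit: 12% of the $32,100 excess over $222,800 is $3,852; credit = $4,675 − $3,852 = $823.
Childcare Subsidy: 10% of the $31,100 excess over $223,800 is $3,110; credit = $3,600 − $3,110 = $490.
Total: $823 + $490 = $1,313.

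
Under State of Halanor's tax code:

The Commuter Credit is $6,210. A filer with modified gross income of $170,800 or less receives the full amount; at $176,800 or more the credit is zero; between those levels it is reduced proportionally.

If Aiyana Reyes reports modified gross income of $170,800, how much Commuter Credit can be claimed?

$6,210

Commuter Credit: $170,800 is at or below the $170,800 threshold, so the full $6,210 applies.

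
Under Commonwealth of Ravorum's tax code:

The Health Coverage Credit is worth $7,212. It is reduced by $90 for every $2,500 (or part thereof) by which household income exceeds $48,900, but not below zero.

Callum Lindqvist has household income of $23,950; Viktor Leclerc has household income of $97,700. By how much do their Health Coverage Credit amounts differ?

Callum ($23,950): Health Coverage Credit: $23,950 is at or below the $48,900 threshold, so the full $7,212 applies.
Viktor ($97,700): Health Coverage Credit: income exceeds $48,900 by $48,800, which is 20 full-or-partial $2,500 increments; reduction = 20 × $90 = $1,800, leaving $5,412.
Difference: |$7,212 − $5,412| = $1,800.

$1,800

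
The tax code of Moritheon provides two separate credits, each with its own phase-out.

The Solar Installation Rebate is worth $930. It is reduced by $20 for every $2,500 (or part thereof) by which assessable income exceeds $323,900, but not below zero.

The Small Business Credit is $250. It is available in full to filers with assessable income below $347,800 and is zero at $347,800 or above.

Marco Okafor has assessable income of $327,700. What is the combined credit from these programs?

Solar Installation Rebate: income exceeds $323,900 by $3,800, which is 2 full-or-partial $2,500 increments; reduction = 2 × $20 = $40, leaving $890.
Small Business Credit: $327,700 is below the $347,800 cutoff, so the full $250 applies.
Total: $890 + $250 = $1,140.

$1,140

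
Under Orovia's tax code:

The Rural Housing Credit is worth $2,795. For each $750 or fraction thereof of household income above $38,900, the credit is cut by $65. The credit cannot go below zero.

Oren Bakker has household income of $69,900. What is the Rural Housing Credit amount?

Rural Housing Credit: income exceeds $38,900 by $31,000, which is 42 full-or-partial $750 increments; reduction = 42 × $65 = $2,730, leaving $65.

$65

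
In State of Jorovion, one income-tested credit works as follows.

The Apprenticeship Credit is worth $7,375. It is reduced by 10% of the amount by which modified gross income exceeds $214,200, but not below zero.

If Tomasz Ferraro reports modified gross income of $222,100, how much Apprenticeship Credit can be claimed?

Apprenticeship Credit: 10% of the $7,900 excess over $214,200 is $790; credit = $7,375 − $790 = $6,585.

$6,585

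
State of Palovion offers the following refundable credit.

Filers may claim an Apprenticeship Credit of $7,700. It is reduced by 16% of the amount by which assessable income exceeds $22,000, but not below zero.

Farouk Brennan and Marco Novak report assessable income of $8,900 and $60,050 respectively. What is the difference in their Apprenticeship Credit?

Farouk ($8,900): Apprenticeship Credit: $8,900 is at or below the $22,000 threshold, so the full $7,700 applies.
Marco ($60,050): Apprenticeship Credit: 16% of the $38,050 excess over $22,000 is $6,088; credit = $7,700 − $6,088 = $1,612.
Difference: |$7,700 − $1,612| = $6,088.

$6,088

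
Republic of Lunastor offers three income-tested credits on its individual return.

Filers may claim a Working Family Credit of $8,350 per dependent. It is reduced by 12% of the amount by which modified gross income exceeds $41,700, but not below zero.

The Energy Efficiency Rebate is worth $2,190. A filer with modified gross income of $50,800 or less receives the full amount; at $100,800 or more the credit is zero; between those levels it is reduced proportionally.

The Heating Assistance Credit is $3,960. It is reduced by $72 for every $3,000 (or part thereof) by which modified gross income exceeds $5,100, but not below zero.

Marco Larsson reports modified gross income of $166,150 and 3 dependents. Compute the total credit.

$10,188

Working Family Credit: base = 3 × $8,350 = $25,050. 12% of the $124,450 excess over $41,700 is $14,934; credit = $25,050 − $14,934 = $10,116.
Energy Efficiency Rebate: $166,150 is at or above $100,800, so the credit is $0.
Heating Assistance Credit: income exceeds $5,100 by $161,050, which is 54 full-or-partial $3,000 increments; reduction = 54 × $72 = $3,888, leaving $72.
Total: $10,116 + $0 + $72 = $10,188.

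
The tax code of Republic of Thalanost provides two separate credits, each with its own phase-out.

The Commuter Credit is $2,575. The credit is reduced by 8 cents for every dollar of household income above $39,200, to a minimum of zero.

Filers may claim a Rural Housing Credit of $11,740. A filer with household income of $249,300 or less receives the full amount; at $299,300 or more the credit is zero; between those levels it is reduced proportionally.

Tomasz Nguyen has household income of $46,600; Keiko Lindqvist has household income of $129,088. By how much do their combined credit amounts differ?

$1,983

Tomasz ($46,600): Commuter Credit: 8% of the $7,400 excess over $39,200 is $592; credit = $2,575 − $592 = $1,983. Rural Housing Credit: $46,600 is at or below the $249,300 threshold, so the full $11,740 applies. total $1,983 + $11,740 = $13,723
Keiko ($129,088): Commuter Credit: 8% of the $89,888 excess over $39,200 is $7,191.04 ≥ base, so the credit is $0. Rural Housing Credit: $129,088 is at or below the $249,300 threshold, so the full $11,740 applies. total $0 + $11,740 = $11,740
Difference: |$13,723 − $11,740| = $1,983.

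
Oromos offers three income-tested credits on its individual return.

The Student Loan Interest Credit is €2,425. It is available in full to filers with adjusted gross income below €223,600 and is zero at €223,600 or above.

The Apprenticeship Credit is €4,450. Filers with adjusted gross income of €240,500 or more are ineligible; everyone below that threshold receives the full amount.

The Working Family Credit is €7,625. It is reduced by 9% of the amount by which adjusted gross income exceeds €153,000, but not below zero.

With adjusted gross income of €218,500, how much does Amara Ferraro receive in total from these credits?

Student Loan Interest Credit: €218,500 is below the €223,600 cutoff, so the full €2,425 applies.
Apprenticeship Credit: €218,500 is below the €240,500 cutoff, so the full €4,450 applies.
Working Family Credit: 9% of the €65,500 excess over €153,000 is €5,895; credit = €7,625 − €5,895 = €1,730.
Total: €2,425 + €4,450 + €1,730 = €8,605.

€8,605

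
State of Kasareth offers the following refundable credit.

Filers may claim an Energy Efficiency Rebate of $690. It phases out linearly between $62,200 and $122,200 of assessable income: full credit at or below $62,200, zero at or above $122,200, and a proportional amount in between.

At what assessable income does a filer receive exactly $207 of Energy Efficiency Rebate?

$207 is 207/690 of the full $690, so 483/690 of the $60,000 range has been used: income = $62,200 + $60,000 × 483/690 = $104,200.

$104,200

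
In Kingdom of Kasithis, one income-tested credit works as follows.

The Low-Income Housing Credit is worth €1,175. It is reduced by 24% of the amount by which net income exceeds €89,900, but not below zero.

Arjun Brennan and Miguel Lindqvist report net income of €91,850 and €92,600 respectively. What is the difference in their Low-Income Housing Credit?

€180

Arjun (€91,850): Low-Income Housing Credit: 24% of the €1,950 excess over €89,900 is €468; credit = €1,175 − €468 = €707.
Miguel (€92,600): Low-Income Housing Credit: 24% of the €2,700 excess over €89,900 is €648; credit = €1,175 − €648 = €527.
Difference: |€707 − €527| = €180.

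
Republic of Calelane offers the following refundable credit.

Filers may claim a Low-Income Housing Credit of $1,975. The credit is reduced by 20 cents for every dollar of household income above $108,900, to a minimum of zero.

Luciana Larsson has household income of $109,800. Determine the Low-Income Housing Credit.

$1,795

Low-Income Housing Credit: 20% of the $900 excess over $108,900 is $180; credit = $1,975 − $180 = $1,795.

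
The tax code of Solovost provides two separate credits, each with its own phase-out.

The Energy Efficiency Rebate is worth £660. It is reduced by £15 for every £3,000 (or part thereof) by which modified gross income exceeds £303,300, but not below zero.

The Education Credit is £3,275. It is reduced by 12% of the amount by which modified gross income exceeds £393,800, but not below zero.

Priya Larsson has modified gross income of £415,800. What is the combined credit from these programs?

Energy Efficiency Rebate: income exceeds £303,300 by £112,500, which is 38 full-or-partial £3,000 increments; reduction = 38 × £15 = £570, leaving £90.
Education Credit: 12% of the £22,000 excess over £393,800 is £2,640; credit = £3,275 − £2,640 = £635.
Total: £90 + £635 = £725.

£725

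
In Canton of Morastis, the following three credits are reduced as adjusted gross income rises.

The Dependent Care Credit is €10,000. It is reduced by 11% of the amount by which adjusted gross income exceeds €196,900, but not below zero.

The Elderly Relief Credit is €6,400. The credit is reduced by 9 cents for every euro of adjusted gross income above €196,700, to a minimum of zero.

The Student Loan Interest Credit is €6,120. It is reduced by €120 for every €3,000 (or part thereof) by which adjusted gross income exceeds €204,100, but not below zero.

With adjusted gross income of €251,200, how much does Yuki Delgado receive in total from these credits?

Dependent Care Credit: 11% of the €54,300 excess over €196,900 is €5,973; credit = €10,000 − €5,973 = €4,027.
Elderly Relief Credit: 9% of the €54,500 excess over €196,700 is €4,905; credit = €6,400 − €4,905 = €1,495.
Student Loan Interest Credit: income exceeds €204,100 by €47,100, which is 16 full-or-partial €3,000 increments; reduction = 16 × €120 = €1,920, leaving €4,200.
Total: €4,027 + €1,495 + €4,200 = €9,722.

€9,722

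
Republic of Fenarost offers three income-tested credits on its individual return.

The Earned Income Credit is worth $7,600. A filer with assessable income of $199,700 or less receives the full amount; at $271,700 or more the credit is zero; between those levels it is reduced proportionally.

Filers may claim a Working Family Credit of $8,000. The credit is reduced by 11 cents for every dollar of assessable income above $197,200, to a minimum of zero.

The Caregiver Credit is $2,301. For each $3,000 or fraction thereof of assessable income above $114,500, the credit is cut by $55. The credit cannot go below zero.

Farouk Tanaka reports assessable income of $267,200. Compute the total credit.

$775

Earned Income Credit: $267,200 is $67,500 into a $72,000 phase-out range, leaving 4,500/72,000 of the credit: $7,600 × 4,500/72,000 = $475.
Working Family Credit: 11% of the $70,000 excess over $197,200 is $7,700; credit = $8,000 − $7,700 = $300.
Caregiver Credit: income exceeds $114,500 by $152,700 → 51 increments × $55 = $2,805 ≥ base, so the credit is $0.
Total: $475 + $300 + $0 = $775.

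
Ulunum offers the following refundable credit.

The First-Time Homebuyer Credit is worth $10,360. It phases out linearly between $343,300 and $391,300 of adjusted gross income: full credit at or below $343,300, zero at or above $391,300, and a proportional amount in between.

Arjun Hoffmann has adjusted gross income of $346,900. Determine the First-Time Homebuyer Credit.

$9,583

First-Time Homebuyer Credit: $346,900 is $3,600 into a $48,000 phase-out range, leaving 44,400/48,000 of the credit: $10,360 × 44,400/48,000 = $9,583.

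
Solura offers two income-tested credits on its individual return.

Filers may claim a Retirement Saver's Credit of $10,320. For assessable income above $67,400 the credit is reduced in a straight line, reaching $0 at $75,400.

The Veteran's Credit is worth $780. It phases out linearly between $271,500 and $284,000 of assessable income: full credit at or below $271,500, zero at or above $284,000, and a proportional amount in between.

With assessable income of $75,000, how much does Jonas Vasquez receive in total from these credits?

Retirement Saver's Credit: $75,000 is $7,600 into a $8,000 phase-out range, leaving 400/8,000 of the credit: $10,320 × 400/8,000 = $516.
Veteran's Credit: $75,000 is at or below the $271,500 threshold, so the full $780 applies.
Total: $516 + $780 = $1,296.

$1,296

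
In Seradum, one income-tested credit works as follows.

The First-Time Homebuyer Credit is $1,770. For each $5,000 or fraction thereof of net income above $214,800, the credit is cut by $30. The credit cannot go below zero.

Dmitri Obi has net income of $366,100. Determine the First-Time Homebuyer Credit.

$840

First-Time Homebuyer Credit: income exceeds $214,800 by $151,300, which is 31 full-or-partial $5,000 increments; reduction = 31 × $30 = $930, leaving $840.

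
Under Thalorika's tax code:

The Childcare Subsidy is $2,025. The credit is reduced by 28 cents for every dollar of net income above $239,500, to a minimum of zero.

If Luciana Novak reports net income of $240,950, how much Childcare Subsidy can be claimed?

$1,619

Childcare Subsidy: 28% of the $1,450 excess over $239,500 is $406; credit = $2,025 − $406 = $1,619.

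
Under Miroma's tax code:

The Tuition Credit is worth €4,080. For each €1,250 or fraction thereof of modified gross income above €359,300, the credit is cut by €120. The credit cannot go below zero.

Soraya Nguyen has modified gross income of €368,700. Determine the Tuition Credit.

Tuition Credit: income exceeds €359,300 by €9,400, which is 8 full-or-partial €1,250 increments; reduction = 8 × €120 = €960, leaving €3,120.

€3,120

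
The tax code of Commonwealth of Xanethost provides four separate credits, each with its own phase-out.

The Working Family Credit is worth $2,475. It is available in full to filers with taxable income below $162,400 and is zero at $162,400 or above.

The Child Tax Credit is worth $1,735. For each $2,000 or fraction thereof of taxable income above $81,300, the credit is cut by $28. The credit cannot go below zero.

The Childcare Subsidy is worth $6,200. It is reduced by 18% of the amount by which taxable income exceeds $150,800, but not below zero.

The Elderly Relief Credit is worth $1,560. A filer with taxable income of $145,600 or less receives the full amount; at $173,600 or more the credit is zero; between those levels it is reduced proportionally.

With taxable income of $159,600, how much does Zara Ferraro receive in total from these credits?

Working Family Credit: $159,600 is below the $162,400 cutoff, so the full $2,475 applies.
Child Tax Credit: income exceeds $81,300 by $78,300, which is 40 full-or-partial $2,000 increments; reduction = 40 × $28 = $1,120, leaving $615.
Childcare Subsidy: 18% of the $8,800 excess over $150,800 is $1,584; credit = $6,200 − $1,584 = $4,616.
Elderly Relief Credit: $159,600 is $14,000 into a $28,000 phase-out range, leaving 14,000/28,000 of the credit: $1,560 × 14,000/28,000 = $780.
Total: $2,475 + $615 + $4,616 + $780 = $8,486.

$8,486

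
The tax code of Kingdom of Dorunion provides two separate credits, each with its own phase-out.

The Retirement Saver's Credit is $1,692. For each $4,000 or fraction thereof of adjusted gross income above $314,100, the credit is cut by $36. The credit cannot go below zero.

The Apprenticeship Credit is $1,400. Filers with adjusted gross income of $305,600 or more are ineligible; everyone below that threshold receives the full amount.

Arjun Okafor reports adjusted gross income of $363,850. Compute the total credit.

$1,224

Retirement Saver's Credit: income exceeds $314,100 by $49,750, which is 13 full-or-partial $4,000 increments; reduction = 13 × $36 = $468, leaving $1,224.
Apprenticeship Credit: $363,850 meets or exceeds the $305,600 cutoff, so the credit is $0.
Total: $1,224 + $0 = $1,224.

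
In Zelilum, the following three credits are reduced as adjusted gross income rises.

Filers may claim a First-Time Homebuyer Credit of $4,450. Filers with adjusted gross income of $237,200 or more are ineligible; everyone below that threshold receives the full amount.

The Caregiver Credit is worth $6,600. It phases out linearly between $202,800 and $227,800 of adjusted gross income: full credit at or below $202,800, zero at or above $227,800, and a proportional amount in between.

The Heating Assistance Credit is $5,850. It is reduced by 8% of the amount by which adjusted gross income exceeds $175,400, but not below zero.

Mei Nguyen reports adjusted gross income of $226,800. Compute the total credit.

First-Time Homebuyer Credit: $226,800 is below the $237,200 cutoff, so the full $4,450 applies.
Caregiver Credit: $226,800 is $24,000 into a $25,000 phase-out range, leaving 1,000/25,000 of the credit: $6,600 × 1,000/25,000 = $264.
Heating Assistance Credit: 8% of the $51,400 excess over $175,400 is $4,112; credit = $5,850 − $4,112 = $1,738.
Total: $4,450 + $264 + $1,738 = $6,452.

$6,452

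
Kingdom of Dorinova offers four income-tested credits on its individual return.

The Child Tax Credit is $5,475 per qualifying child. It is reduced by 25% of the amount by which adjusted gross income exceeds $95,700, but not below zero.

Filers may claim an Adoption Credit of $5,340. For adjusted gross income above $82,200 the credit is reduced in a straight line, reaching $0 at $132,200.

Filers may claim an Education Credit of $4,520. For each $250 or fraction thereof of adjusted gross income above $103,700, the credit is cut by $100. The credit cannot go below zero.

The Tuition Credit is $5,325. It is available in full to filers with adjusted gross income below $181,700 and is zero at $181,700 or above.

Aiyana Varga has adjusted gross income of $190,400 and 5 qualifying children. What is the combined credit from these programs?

Child Tax Credit: base = 5 × $5,475 = $27,375. 25% of the $94,700 excess over $95,700 is $23,675; credit = $27,375 − $23,675 = $3,700.
Adoption Credit: $190,400 is at or above $132,200, so the credit is $0.
Education Credit: income exceeds $103,700 by $86,700 → 347 increments × $100 = $34,700 ≥ base, so the credit is $0.
Tuition Credit: $190,400 meets or exceeds the $181,700 cutoff, so the credit is $0.
Total: $3,700 + $0 + $0 + $0 = $3,700.

$3,700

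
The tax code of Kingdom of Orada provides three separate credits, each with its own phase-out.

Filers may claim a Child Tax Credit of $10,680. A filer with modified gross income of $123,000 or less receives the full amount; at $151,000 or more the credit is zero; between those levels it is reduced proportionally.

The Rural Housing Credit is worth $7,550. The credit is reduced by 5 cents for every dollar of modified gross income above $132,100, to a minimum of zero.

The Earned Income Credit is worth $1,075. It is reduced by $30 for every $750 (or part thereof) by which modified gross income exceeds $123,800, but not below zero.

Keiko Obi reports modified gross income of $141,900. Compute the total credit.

Child Tax Credit: $141,900 is $18,900 into a $28,000 phase-out range, leaving 9,100/28,000 of the credit: $10,680 × 9,100/28,000 = $3,471.
Rural Housing Credit: 5% of the $9,800 excess over $132,100 is $490; credit = $7,550 − $490 = $7,060.
Earned Income Credit: income exceeds $123,800 by $18,100, which is 25 full-or-partial $750 increments; reduction = 25 × $30 = $750, leaving $325.
Total: $3,471 + $7,060 + $325 = $10,856.

$10,856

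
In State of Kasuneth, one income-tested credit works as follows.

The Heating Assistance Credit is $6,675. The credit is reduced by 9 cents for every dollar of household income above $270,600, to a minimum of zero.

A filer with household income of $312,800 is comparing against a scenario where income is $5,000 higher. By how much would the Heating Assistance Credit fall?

$450

At $312,800 — 9% of the $42,200 excess over $270,600 is $3,798; credit = $6,675 − $3,798 = $2,877.
At $317,800 — 9% of the $47,200 excess over $270,600 is $4,248; credit = $6,675 − $4,248 = $2,427.
Lost: $2,877 − $2,427 = $450.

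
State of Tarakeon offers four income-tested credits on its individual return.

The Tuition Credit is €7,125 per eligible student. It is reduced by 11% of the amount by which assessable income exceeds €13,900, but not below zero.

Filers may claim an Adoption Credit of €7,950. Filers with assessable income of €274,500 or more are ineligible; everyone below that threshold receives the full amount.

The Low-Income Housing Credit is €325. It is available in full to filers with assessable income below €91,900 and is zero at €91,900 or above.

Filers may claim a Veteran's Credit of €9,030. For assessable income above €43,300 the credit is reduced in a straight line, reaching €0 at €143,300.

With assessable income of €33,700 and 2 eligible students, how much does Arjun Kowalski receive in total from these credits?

€29,377

Tuition Credit: base = 2 × €7,125 = €14,250. 11% of the €19,800 excess over €13,900 is €2,178; credit = €14,250 − €2,178 = €12,072.
Adoption Credit: €33,700 is below the €274,500 cutoff, so the full €7,950 applies.
Low-Income Housing Credit: €33,700 is below the €91,900 cutoff, so the full €325 applies.
Veteran's Credit: €33,700 is at or below the €43,300 threshold, so the full €9,030 applies.
Total: €12,072 + €7,950 + €325 + €9,030 = €29,377.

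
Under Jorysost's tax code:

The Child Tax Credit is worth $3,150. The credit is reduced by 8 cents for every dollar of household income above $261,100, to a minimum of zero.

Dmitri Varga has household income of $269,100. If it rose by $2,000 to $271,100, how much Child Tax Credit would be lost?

At $269,100 — 8% of the $8,000 excess over $261,100 is $640; credit = $3,150 − $640 = $2,510.
At $271,100 — 8% of the $10,000 excess over $261,100 is $800; credit = $3,150 − $800 = $2,350.
Lost: $2,510 − $2,350 = $160.

$160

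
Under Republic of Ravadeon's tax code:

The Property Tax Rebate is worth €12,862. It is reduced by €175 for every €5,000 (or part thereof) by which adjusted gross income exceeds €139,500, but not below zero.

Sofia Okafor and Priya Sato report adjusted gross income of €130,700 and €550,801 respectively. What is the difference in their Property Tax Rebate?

Sofia (€130,700): Property Tax Rebate: €130,700 is at or below the €139,500 threshold, so the full €12,862 applies.
Priya (€550,801): Property Tax Rebate: income exceeds €139,500 by €411,301 → 83 increments × €175 = €14,525 ≥ base, so the credit is €0.
Difference: |€12,862 − €0| = €12,862.

€12,862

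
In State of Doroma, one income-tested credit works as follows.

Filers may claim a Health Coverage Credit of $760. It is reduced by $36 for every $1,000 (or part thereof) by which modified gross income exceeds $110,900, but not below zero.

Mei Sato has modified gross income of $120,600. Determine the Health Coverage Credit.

$400

Health Coverage Credit: income exceeds $110,900 by $9,700, which is 10 full-or-partial $1,000 increments; reduction = 10 × $36 = $360, leaving $400.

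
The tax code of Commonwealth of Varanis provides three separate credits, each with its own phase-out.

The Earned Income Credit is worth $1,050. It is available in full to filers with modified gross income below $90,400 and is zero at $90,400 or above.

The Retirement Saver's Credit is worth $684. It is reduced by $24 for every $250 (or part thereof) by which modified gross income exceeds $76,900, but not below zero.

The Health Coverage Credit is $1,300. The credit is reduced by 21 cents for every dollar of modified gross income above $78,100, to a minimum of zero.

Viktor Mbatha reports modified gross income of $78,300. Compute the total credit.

$2,848

Earned Income Credit: $78,300 is below the $90,400 cutoff, so the full $1,050 applies.
Retirement Saver's Credit: income exceeds $76,900 by $1,400, which is 6 full-or-partial $250 increments; reduction = 6 × $24 = $144, leaving $540.
Health Coverage Credit: 21% of the $200 excess over $78,100 is $42; credit = $1,300 − $42 = $1,258.
Total: $1,050 + $540 + $1,258 = $2,848.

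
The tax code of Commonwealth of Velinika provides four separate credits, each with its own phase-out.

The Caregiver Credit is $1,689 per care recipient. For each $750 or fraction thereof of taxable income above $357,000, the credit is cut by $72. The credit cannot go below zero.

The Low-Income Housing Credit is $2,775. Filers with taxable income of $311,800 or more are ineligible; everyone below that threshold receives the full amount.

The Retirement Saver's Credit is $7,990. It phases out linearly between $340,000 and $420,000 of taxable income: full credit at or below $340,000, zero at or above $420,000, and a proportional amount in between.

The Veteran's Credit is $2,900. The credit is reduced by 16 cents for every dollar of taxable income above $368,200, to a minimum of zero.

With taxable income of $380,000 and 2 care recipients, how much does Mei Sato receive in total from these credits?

$6,153

Caregiver Credit: base = 2 × $1,689 = $3,378. income exceeds $357,000 by $23,000, which is 31 full-or-partial $750 increments; reduction = 31 × $72 = $2,232, leaving $1,146.
Low-Income Housing Credit: $380,000 meets or exceeds the $311,800 cutoff, so the credit is $0.
Retirement Saver's Credit: $380,000 is $40,000 into a $80,000 phase-out range, leaving 40,000/80,000 of the credit: $7,990 × 40,000/80,000 = $3,995.
Veteran's Credit: 16% of the $11,800 excess over $368,200 is $1,888; credit = $2,900 − $1,888 = $1,012.
Total: $1,146 + $0 + $3,995 + $1,012 = $6,153.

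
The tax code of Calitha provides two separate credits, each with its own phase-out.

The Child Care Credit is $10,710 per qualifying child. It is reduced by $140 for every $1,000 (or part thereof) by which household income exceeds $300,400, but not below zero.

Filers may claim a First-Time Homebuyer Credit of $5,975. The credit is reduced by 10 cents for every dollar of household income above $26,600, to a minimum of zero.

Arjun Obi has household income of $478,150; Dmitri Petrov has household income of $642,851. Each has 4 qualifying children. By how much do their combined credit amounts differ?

$17,920

Arjun ($478,150): Child Care Credit: base = 4 × $10,710 = $42,840. income exceeds $300,400 by $177,750, which is 178 full-or-partial $1,000 increments; reduction = 178 × $140 = $24,920, leaving $17,920. First-Time Homebuyer Credit: 10% of the $451,550 excess over $26,600 is $45,155 ≥ base, so the credit is $0. total $17,920 + $0 = $17,920
Dmitri ($642,851): Child Care Credit: base = 4 × $10,710 = $42,840. income exceeds $300,400 by $342,451 → 343 increments × $140 = $48,020 ≥ base, so the credit is $0. First-Time Homebuyer Credit: 10% of the $616,251 excess over $26,600 is $61,625.10 ≥ base, so the credit is $0. total $0 + $0 = $0
Difference: |$17,920 − $0| = $17,920.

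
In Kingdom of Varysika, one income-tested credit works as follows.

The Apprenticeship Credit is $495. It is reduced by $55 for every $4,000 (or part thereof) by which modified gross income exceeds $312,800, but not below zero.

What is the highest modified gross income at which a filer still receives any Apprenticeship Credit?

After 8 increments the reduction is 8 × $55 = $440, leaving $55; one more increment wipes it out. Increment 8 ends at excess 8 × $4,000 = $32,000, so the highest qualifying income is $312,800 + $32,000 = $344,800.

$344,800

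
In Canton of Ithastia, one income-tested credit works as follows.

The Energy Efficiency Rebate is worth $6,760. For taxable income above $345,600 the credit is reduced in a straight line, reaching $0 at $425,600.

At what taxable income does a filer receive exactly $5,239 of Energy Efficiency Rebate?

$363,600

$5,239 is 5,239/6,760 of the full $6,760, so 1,521/6,760 of the $80,000 range has been used: income = $345,600 + $80,000 × 1,521/6,760 = $363,600.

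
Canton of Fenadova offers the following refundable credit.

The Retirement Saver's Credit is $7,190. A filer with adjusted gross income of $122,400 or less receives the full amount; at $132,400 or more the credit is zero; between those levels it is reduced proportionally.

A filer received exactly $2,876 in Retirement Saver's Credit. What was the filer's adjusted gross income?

$128,400

$2,876 is 2,876/7,190 of the full $7,190, so 4,314/7,190 of the $10,000 range has been used: income = $122,400 + $10,000 × 4,314/7,190 = $128,400.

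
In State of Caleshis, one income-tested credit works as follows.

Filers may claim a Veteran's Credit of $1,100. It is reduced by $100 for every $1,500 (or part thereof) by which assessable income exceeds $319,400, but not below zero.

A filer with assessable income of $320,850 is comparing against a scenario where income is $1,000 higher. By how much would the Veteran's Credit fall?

At $320,850 — income exceeds $319,400 by $1,450, which is 1 full-or-partial $1,500 increment; reduction = 1 × $100 = $100, leaving $1,000.
At $321,850 — income exceeds $319,400 by $2,450, which is 2 full-or-partial $1,500 increments; reduction = 2 × $100 = $200, leaving $900.
Lost: $1,000 − $900 = $100.

$100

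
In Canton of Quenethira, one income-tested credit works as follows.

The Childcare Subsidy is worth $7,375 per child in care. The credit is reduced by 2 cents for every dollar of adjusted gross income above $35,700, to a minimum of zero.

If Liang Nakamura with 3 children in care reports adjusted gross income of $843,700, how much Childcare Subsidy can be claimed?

Childcare Subsidy: base = 3 × $7,375 = $22,125. 2% of the $808,000 excess over $35,700 is $16,160; credit = $22,125 − $16,160 = $5,965.

$5,965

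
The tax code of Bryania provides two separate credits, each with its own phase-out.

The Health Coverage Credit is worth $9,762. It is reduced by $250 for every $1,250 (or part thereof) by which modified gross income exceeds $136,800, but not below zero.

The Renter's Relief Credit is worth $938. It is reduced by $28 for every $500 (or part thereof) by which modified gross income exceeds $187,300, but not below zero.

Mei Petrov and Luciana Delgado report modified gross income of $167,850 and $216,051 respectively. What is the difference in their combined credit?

$4,450

Mei ($167,850): Health Coverage Credit: income exceeds $136,800 by $31,050, which is 25 full-or-partial $1,250 increments; reduction = 25 × $250 = $6,250, leaving $3,512. Renter's Relief Credit: $167,850 is at or below the $187,300 threshold, so the full $938 applies. total $3,512 + $938 = $4,450
Luciana ($216,051): Health Coverage Credit: income exceeds $136,800 by $79,251 → 64 increments × $250 = $16,000 ≥ base, so the credit is $0. Renter's Relief Credit: income exceeds $187,300 by $28,751 → 58 increments × $28 = $1,624 ≥ base, so the credit is $0. total $0 + $0 = $0
Difference: |$4,450 − $0| = $4,450.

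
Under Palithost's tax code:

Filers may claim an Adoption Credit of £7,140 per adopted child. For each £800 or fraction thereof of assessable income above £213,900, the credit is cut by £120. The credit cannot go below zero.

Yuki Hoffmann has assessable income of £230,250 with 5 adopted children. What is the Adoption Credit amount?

Adoption Credit: base = 5 × £7,140 = £35,700. income exceeds £213,900 by £16,350, which is 21 full-or-partial £800 increments; reduction = 21 × £120 = £2,520, leaving £33,180.

£33,180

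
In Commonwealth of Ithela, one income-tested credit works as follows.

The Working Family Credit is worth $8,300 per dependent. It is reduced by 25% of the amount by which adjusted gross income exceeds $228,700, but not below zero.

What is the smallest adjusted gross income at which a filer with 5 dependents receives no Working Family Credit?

$394,700

Full credit = 5 × $8,300 = $41,500.
The credit falls by 25% of each dollar above $228,700, so it reaches zero when the excess is $41,500 / 25% = $166,000: income = $228,700 + $166,000 = $394,700.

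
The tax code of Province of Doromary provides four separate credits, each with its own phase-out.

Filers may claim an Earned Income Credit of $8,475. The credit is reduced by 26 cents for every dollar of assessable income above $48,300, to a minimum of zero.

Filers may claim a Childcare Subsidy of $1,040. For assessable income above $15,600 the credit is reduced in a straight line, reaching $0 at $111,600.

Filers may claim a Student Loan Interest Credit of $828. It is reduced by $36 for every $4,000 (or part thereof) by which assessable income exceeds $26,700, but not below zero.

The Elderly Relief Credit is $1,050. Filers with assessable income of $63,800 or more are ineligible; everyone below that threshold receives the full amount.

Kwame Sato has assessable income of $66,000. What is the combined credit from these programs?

Earned Income Credit: 26% of the $17,700 excess over $48,300 is $4,602; credit = $8,475 − $4,602 = $3,873.
Childcare Subsidy: $66,000 is $50,400 into a $96,000 phase-out range, leaving 45,600/96,000 of the credit: $1,040 × 45,600/96,000 = $494.
Student Loan Interest Credit: income exceeds $26,700 by $39,300, which is 10 full-or-partial $4,000 increments; reduction = 10 × $36 = $360, leaving $468.
Elderly Relief Credit: $66,000 meets or exceeds the $63,800 cutoff, so the credit is $0.
Total: $3,873 + $494 + $468 + $0 = $4,835.

$4,835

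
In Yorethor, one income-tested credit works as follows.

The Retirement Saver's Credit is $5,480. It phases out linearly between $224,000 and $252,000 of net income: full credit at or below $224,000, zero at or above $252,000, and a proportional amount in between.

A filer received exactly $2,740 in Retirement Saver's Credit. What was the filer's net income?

$2,740 is 2,740/5,480 of the full $5,480, so 2,740/5,480 of the $28,000 range has been used: income = $224,000 + $28,000 × 2,740/5,480 = $238,000.

$238,000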